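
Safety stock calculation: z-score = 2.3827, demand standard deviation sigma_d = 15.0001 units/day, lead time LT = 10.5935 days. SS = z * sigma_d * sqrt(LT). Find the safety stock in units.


sqrt(LT) = sqrt(10.5935) = 3.2548
SS = 2.3827 * 15.0001 * 3.2548 = 116.3277

116.3277 units


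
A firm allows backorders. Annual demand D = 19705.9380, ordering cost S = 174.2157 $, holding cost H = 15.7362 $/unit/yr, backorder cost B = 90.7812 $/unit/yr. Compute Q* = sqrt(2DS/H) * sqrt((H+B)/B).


sqrt(2DS/H) = 660.5524
sqrt((H+B)/B) = 1.0832
Q* = 660.5524 * 1.0832 = 715.5164

715.5164 units


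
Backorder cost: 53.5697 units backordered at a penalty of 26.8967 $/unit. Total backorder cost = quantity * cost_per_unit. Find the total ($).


Total = 53.5697 * 26.8967 = 1440.8481

1440.8481 $


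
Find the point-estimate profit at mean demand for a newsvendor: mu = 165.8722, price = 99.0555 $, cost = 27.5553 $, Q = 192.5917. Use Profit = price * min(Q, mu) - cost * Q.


Sales at mu = min(192.5917, 165.8722) = 165.8722
Revenue = 99.0555 * 165.8722 = 16430.5537
Total cost = 27.5553 * 192.5917 = 5306.9221
Profit = 16430.5537 - 5306.9221 = 11123.6316

11123.6316 $


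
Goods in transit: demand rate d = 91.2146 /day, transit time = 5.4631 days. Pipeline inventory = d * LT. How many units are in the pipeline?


Pipeline = 91.2146 * 5.4631 = 498.3145

498.3145 units


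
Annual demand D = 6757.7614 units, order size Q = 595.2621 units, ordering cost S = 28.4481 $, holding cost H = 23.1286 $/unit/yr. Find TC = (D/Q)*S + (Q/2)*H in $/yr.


Ordering cost = D*S/Q = 322.9594
Holding cost = Q*H/2 = 6883.7895
TC = 322.9594 + 6883.7895 = 7206.7489

7206.7489 $/yr


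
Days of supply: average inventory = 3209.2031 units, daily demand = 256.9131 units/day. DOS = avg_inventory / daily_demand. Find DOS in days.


DOS = 3209.2031 / 256.9131 = 12.4914

12.4914 days


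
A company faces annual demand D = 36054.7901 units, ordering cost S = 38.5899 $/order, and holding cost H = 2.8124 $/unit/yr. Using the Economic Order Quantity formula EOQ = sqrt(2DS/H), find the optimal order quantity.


2*D*S = 2 * 36054.7901 * 38.5899 = 2782701.4890
2*D*S/H = 989440.1539
EOQ = sqrt(989440.1539) = 994.7061

994.7061 units


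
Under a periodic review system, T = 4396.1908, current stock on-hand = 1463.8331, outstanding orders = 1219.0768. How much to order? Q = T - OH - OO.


Inventory position = OH + OO = 1463.8331 + 1219.0768 = 2682.9099
Q = 4396.1908 - 2682.9099 = 1713.2809

1713.2809 units


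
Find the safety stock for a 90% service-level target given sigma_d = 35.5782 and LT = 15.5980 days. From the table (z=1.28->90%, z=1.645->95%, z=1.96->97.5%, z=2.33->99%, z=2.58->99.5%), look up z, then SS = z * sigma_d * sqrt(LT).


From the table, SL = 90% corresponds to z = 1.28
sqrt(LT) = sqrt(15.5980) = 3.9494
SS = 1.28 * 35.5782 * 3.9494 = 179.8574

179.8574 units


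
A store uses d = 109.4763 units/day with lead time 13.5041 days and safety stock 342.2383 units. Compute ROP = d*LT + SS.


d*LT = 109.4763 * 13.5041 = 1478.3789
ROP = 1478.3789 + 342.2383 = 1820.6172

1820.6172 units


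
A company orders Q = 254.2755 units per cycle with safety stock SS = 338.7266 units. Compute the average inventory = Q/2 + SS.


Q/2 = 127.1377
Avg = 127.1377 + 338.7266 = 465.8644

465.8644 units


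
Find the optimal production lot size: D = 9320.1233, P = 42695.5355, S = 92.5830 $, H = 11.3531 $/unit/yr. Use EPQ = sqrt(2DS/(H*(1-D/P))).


1 - D/P = 1 - 0.2183 = 0.7817
H*(1-D/P) = 8.8748
2DS = 1725769.9510
EPQ = sqrt(194457.3068) = 440.9731

440.9731 units


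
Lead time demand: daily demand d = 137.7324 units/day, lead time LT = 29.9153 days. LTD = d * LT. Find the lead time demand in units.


LTD = 137.7324 * 29.9153 = 4120.3061

4120.3061 units


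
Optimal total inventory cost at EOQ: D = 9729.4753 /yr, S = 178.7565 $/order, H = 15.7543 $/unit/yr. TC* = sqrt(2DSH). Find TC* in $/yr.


2*D*S*H = 54799976.1509
TC* = sqrt(54799976.1509) = 7402.7006

7402.7006 $/yr


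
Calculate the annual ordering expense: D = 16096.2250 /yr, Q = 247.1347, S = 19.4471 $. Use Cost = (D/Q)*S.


Number of orders = D/Q = 65.1314
Cost = 65.1314 * 19.4471 = 1266.6165

1266.6165 $/yr


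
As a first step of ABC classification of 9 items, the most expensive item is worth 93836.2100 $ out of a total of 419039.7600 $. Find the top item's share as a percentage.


Top item = 93836.2100
Total = 419039.7600
Percentage = 93836.2100 / 419039.7600 * 100 = 22.3932

22.3932%


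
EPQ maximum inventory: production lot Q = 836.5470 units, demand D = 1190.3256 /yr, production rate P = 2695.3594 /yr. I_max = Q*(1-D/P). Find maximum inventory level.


D/P = 0.4416
1 - D/P = 0.5584
I_max = 836.5470 * 0.5584 = 467.1108

467.1108 units


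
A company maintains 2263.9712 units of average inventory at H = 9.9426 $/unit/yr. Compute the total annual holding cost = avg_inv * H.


Cost = 2263.9712 * 9.9426 = 22509.7601

22509.7601 $/yr


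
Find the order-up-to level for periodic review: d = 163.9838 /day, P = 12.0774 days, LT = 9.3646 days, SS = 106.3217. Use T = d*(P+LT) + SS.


P + LT = 21.4420
d*(P+LT) = 163.9838 * 21.4420 = 3516.1406
T = 3516.1406 + 106.3217 = 3622.4623

3622.4623 units


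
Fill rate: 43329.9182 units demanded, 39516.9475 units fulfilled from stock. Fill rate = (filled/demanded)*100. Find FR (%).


FR = 39516.9475 / 43329.9182 * 100 = 91.2001

91.2001%


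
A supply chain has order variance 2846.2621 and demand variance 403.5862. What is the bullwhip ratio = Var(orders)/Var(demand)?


BW = 2846.2621 / 403.5862 = 7.0524

7.0524


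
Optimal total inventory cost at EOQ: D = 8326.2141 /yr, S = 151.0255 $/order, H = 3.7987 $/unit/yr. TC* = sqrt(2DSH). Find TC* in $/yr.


2*D*S*H = 9553507.4978
TC* = sqrt(9553507.4978) = 3090.8749

3090.8749 $/yr


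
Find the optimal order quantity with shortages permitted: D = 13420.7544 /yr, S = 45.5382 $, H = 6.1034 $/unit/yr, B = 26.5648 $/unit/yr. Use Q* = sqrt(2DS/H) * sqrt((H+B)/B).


sqrt(2DS/H) = 447.5128
sqrt((H+B)/B) = 1.1089
Q* = 447.5128 * 1.1089 = 496.2663

496.2663 units


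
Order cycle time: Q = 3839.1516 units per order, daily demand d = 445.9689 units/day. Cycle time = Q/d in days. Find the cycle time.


Cycle = 3839.1516 / 445.9689 = 8.6086

8.6086 days


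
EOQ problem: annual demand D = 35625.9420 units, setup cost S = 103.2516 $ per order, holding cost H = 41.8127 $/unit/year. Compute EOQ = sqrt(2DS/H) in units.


2*D*S = 2 * 35625.9420 * 103.2516 = 7356871.0260
2*D*S/H = 175948.2412
EOQ = sqrt(175948.2412) = 419.4618

419.4618 units


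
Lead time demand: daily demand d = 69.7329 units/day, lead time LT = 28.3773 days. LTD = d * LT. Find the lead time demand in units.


LTD = 69.7329 * 28.3773 = 1978.8314

1978.8314 units


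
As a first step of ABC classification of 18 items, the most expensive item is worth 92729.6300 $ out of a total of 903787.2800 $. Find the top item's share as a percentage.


Top item = 92729.6300
Total = 903787.2800
Percentage = 92729.6300 / 903787.2800 * 100 = 10.2601

10.2601%


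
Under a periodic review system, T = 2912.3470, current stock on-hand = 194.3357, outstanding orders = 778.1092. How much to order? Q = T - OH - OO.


Inventory position = OH + OO = 194.3357 + 778.1092 = 972.4449
Q = 2912.3470 - 972.4449 = 1939.9021

1939.9021 units


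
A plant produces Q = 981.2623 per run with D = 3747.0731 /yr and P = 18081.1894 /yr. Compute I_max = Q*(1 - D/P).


D/P = 0.2072
1 - D/P = 0.7928
I_max = 981.2623 * 0.7928 = 777.9094

777.9094 units


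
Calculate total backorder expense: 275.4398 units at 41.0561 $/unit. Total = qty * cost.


Total = 275.4398 * 41.0561 = 11308.4840

11308.4840 $


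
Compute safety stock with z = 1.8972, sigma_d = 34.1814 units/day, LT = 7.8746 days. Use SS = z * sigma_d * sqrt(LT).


sqrt(LT) = sqrt(7.8746) = 2.8062
SS = 1.8972 * 34.1814 * 2.8062 = 181.9773

181.9773 units


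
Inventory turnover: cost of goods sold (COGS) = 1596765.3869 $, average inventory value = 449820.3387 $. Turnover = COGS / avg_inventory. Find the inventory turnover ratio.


Turnover = 1596765.3869 / 449820.3387 = 3.5498

3.5498


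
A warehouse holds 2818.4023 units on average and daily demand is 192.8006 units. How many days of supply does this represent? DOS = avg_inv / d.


DOS = 2818.4023 / 192.8006 = 14.6182

14.6182 days


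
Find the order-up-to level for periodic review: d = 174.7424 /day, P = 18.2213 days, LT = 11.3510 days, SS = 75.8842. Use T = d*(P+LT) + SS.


P + LT = 29.5723
d*(P+LT) = 174.7424 * 29.5723 = 5167.5347
T = 5167.5347 + 75.8842 = 5243.4189

5243.4189 units


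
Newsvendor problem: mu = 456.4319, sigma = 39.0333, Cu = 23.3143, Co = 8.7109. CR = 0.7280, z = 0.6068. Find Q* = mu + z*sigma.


CR = Cu/(Cu+Co) = 23.3143/(23.3143+8.7109) = 0.7280
z = 0.6068
Q* = 456.4319 + 0.6068 * 39.0333 = 480.1173

480.1173 units


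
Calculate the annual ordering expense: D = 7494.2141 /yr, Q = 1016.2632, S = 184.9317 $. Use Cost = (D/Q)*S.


Number of orders = D/Q = 7.3743
Cost = 7.3743 * 184.9317 = 1363.7390

1363.7390 $/yr


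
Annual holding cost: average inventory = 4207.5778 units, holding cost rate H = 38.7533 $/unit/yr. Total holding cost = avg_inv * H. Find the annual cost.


Cost = 4207.5778 * 38.7533 = 163057.5248

163057.5248 $/yr


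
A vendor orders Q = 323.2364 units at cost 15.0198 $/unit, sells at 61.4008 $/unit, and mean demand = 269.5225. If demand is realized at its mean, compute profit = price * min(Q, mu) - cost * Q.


Sales at mu = min(323.2364, 269.5225) = 269.5225
Revenue = 61.4008 * 269.5225 = 16548.8971
Total cost = 15.0198 * 323.2364 = 4854.9461
Profit = 16548.8971 - 4854.9461 = 11693.9510

11693.9510 $


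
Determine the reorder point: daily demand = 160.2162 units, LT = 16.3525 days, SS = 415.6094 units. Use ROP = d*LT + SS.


d*LT = 160.2162 * 16.3525 = 2619.9354
ROP = 2619.9354 + 415.6094 = 3035.5448

3035.5448 units


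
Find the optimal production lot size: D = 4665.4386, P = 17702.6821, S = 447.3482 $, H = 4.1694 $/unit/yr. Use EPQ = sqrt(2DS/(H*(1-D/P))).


1 - D/P = 1 - 0.2635 = 0.7365
H*(1-D/P) = 3.0706
2DS = 4174151.1198
EPQ = sqrt(1359401.9842) = 1165.9340

1165.9340 units


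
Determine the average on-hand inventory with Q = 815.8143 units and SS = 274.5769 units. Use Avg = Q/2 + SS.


Q/2 = 407.9072
Avg = 407.9072 + 274.5769 = 682.4841

682.4841 units


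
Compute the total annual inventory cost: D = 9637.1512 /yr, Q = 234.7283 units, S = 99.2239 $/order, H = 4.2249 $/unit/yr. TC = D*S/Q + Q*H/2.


Ordering cost = D*S/Q = 4073.7982
Holding cost = Q*H/2 = 495.8518
TC = 4073.7982 + 495.8518 = 4569.6500

4569.6500 $/yr


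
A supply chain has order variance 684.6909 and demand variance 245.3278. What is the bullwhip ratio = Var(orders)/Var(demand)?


BW = 684.6909 / 245.3278 = 2.7909

2.7909


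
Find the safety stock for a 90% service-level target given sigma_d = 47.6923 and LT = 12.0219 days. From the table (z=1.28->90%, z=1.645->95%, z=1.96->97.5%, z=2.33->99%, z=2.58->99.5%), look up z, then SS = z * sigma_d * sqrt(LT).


From the table, SL = 90% corresponds to z = 1.28
sqrt(LT) = sqrt(12.0219) = 3.4673
SS = 1.28 * 47.6923 * 3.4673 = 211.6629

211.6629 units


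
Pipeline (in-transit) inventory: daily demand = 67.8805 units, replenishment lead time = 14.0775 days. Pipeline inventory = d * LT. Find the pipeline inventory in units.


Pipeline = 67.8805 * 14.0775 = 955.5877

955.5877 units


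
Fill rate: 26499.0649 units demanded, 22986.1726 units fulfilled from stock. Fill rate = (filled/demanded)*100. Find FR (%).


FR = 22986.1726 / 26499.0649 * 100 = 86.7433

86.7433%


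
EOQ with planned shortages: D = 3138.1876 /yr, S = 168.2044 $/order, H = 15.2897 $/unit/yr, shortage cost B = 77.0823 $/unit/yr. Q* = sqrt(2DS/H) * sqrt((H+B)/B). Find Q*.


sqrt(2DS/H) = 262.7687
sqrt((H+B)/B) = 1.0947
Q* = 262.7687 * 1.0947 = 287.6514

287.6514 units


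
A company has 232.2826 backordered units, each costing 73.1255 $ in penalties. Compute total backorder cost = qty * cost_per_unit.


Total = 232.2826 * 73.1255 = 16985.7813

16985.7813 $


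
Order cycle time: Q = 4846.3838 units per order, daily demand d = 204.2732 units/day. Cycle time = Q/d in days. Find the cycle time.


Cycle = 4846.3838 / 204.2732 = 23.7250

23.7250 days


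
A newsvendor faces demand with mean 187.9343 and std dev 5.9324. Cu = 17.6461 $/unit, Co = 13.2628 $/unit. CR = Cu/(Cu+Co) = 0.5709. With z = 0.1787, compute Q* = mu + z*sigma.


CR = Cu/(Cu+Co) = 17.6461/(17.6461+13.2628) = 0.5709
z = 0.1787
Q* = 187.9343 + 0.1787 * 5.9324 = 188.9944

188.9944 units


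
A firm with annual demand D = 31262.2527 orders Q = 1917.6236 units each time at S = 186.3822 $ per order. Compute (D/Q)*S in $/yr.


Number of orders = D/Q = 16.3026
Cost = 16.3026 * 186.3822 = 3038.5147

3038.5147 $/yr


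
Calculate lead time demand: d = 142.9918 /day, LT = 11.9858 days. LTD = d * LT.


LTD = 142.9918 * 11.9858 = 1713.8711

1713.8711 units


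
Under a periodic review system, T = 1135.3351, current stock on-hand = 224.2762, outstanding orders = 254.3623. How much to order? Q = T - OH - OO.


Inventory position = OH + OO = 224.2762 + 254.3623 = 478.6385
Q = 1135.3351 - 478.6385 = 656.6966

656.6966 units


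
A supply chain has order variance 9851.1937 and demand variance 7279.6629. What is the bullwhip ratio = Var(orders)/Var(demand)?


BW = 9851.1937 / 7279.6629 = 1.3532

1.3532


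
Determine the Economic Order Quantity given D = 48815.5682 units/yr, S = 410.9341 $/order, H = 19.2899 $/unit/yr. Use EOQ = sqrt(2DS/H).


2*D*S = 2 * 48815.5682 * 410.9341 = 40119963.1685
2*D*S/H = 2079842.9836
EOQ = sqrt(2079842.9836) = 1442.1661

1442.1661 units


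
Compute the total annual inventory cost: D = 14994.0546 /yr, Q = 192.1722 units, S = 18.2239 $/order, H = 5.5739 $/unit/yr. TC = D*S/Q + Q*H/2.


Ordering cost = D*S/Q = 1421.9026
Holding cost = Q*H/2 = 535.5743
TC = 1421.9026 + 535.5743 = 1957.4769

1957.4769 $/yr


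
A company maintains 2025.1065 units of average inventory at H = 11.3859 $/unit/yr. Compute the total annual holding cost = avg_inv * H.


Cost = 2025.1065 * 11.3859 = 23057.6601

23057.6601 $/yr


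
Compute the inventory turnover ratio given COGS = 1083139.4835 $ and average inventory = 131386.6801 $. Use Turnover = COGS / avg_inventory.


Turnover = 1083139.4835 / 131386.6801 = 8.2439

8.2439


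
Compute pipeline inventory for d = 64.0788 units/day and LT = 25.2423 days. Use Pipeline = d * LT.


Pipeline = 64.0788 * 25.2423 = 1617.4963

1617.4963 units


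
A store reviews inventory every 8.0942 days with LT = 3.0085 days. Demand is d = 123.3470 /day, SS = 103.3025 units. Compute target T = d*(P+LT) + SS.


P + LT = 11.1027
d*(P+LT) = 123.3470 * 11.1027 = 1369.4847
T = 1369.4847 + 103.3025 = 1472.7872

1472.7872 units


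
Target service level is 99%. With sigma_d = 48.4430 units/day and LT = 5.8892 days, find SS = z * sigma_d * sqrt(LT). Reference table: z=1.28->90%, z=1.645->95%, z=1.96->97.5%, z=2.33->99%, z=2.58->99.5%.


From the table, SL = 99% corresponds to z = 2.33
sqrt(LT) = sqrt(5.8892) = 2.4268
SS = 2.33 * 48.4430 * 2.4268 = 273.9146

273.9146 units


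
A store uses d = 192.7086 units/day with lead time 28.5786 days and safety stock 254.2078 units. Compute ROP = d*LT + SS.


d*LT = 192.7086 * 28.5786 = 5507.3420
ROP = 5507.3420 + 254.2078 = 5761.5498

5761.5498 units


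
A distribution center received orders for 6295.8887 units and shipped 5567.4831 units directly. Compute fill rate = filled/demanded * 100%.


FR = 5567.4831 / 6295.8887 * 100 = 88.4305

88.4305%


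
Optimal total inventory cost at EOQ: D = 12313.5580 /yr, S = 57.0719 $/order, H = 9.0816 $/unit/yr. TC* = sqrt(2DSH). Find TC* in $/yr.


2*D*S*H = 12764336.8450
TC* = sqrt(12764336.8450) = 3572.7212

3572.7212 $/yr


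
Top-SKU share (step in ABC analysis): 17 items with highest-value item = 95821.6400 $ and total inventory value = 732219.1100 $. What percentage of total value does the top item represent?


Top item = 95821.6400
Total = 732219.1100
Percentage = 95821.6400 / 732219.1100 * 100 = 13.0865

13.0865%


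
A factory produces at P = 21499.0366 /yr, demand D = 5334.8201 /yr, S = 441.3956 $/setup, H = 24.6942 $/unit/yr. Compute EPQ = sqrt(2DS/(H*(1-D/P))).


1 - D/P = 1 - 0.2481 = 0.7519
H*(1-D/P) = 18.5665
2DS = 4709532.2379
EPQ = sqrt(253657.1761) = 503.6439

503.6439 units


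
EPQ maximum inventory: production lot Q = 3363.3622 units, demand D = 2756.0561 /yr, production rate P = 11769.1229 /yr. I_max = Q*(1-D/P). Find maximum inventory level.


D/P = 0.2342
1 - D/P = 0.7658
I_max = 3363.3622 * 0.7658 = 2575.7406

2575.7406 units


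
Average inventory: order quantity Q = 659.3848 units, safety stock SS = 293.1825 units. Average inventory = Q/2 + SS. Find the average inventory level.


Q/2 = 329.6924
Avg = 329.6924 + 293.1825 = 622.8749

622.8749 units


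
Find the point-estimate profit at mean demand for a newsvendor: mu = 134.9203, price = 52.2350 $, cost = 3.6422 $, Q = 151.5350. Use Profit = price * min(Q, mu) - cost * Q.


Sales at mu = min(151.5350, 134.9203) = 134.9203
Revenue = 52.2350 * 134.9203 = 7047.5619
Total cost = 3.6422 * 151.5350 = 551.9208
Profit = 7047.5619 - 551.9208 = 6495.6411

6495.6411 $


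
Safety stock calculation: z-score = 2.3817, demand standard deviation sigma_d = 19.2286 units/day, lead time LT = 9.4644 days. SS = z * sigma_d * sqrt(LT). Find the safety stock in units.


sqrt(LT) = sqrt(9.4644) = 3.0764
SS = 2.3817 * 19.2286 * 3.0764 = 140.8904

140.8904 units


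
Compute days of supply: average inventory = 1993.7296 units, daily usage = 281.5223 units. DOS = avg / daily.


DOS = 1993.7296 / 281.5223 = 7.0820

7.0820 days


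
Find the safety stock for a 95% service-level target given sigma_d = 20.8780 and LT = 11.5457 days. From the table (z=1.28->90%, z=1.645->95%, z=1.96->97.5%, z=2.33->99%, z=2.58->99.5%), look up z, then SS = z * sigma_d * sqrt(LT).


From the table, SL = 95% corresponds to z = 1.645
sqrt(LT) = sqrt(11.5457) = 3.3979
SS = 1.645 * 20.8780 * 3.3979 = 116.6984

116.6984 units


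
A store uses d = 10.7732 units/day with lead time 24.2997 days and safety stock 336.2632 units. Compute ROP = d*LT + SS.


d*LT = 10.7732 * 24.2997 = 261.7855
ROP = 261.7855 + 336.2632 = 598.0487

598.0487 units


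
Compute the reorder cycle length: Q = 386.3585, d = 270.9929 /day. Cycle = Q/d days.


Cycle = 386.3585 / 270.9929 = 1.4257

1.4257 days


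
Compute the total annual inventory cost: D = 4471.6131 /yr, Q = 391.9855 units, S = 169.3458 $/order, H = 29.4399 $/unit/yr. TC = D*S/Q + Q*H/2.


Ordering cost = D*S/Q = 1931.8289
Holding cost = Q*H/2 = 5770.0070
TC = 1931.8289 + 5770.0070 = 7701.8358

7701.8358 $/yr


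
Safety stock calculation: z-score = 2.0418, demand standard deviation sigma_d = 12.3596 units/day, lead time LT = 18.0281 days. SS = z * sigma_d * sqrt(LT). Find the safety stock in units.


sqrt(LT) = sqrt(18.0281) = 4.2460
SS = 2.0418 * 12.3596 * 4.2460 = 107.1501

107.1501 units


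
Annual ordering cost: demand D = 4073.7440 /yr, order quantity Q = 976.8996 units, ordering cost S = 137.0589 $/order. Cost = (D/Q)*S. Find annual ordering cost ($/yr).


Number of orders = D/Q = 4.1701
Cost = 4.1701 * 137.0589 = 571.5458

571.5458 $/yr


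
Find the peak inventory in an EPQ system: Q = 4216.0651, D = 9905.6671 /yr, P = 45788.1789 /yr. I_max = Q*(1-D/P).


D/P = 0.2163
1 - D/P = 0.7837
I_max = 4216.0651 * 0.7837 = 3303.9752

3303.9752 units


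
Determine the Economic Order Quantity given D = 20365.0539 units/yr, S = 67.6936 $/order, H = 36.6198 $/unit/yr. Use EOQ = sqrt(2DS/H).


2*D*S = 2 * 20365.0539 * 67.6936 = 2757167.6254
2*D*S/H = 75291.7172
EOQ = sqrt(75291.7172) = 274.3934

274.3934 units


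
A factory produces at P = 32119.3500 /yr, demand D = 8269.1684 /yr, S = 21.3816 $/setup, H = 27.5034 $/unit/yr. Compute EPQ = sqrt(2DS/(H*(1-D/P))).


1 - D/P = 1 - 0.2575 = 0.7425
H*(1-D/P) = 20.4226
2DS = 353616.1021
EPQ = sqrt(17314.9286) = 131.5862

131.5862 units


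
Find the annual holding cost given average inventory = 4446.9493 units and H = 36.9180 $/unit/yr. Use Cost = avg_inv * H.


Cost = 4446.9493 * 36.9180 = 164172.4743

164172.4743 $/yr


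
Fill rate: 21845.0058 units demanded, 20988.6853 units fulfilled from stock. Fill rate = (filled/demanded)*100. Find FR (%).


FR = 20988.6853 / 21845.0058 * 100 = 96.0800

96.0800%


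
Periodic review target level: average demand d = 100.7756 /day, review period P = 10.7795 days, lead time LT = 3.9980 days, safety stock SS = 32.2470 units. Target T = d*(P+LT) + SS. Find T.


P + LT = 14.7775
d*(P+LT) = 100.7756 * 14.7775 = 1489.2114
T = 1489.2114 + 32.2470 = 1521.4584

1521.4584 units


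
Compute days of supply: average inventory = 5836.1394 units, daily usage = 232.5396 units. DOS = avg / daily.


DOS = 5836.1394 / 232.5396 = 25.0974

25.0974 days


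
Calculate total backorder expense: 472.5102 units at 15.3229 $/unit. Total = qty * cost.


Total = 472.5102 * 15.3229 = 7240.2265

7240.2265 $


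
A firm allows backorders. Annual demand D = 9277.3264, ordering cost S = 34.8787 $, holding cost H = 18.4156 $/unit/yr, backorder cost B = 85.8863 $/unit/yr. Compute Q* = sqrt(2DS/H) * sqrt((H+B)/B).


sqrt(2DS/H) = 187.4622
sqrt((H+B)/B) = 1.1020
Q* = 187.4622 * 1.1020 = 206.5845

206.5845 units


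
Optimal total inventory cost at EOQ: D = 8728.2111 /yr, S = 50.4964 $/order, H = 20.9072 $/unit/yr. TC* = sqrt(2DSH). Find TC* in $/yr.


2*D*S*H = 18429414.0924
TC* = sqrt(18429414.0924) = 4292.9493

4292.9493 $/yr


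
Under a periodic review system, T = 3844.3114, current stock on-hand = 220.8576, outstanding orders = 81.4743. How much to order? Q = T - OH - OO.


Inventory position = OH + OO = 220.8576 + 81.4743 = 302.3319
Q = 3844.3114 - 302.3319 = 3541.9795

3541.9795 units


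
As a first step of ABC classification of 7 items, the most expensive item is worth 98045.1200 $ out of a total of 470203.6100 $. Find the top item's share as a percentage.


Top item = 98045.1200
Total = 470203.6100
Percentage = 98045.1200 / 470203.6100 * 100 = 20.8516

20.8516%


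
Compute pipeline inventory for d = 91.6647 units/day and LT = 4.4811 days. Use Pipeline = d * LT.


Pipeline = 91.6647 * 4.4811 = 410.7587

410.7587 units


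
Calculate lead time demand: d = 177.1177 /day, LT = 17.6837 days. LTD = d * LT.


LTD = 177.1177 * 17.6837 = 3132.0963

3132.0963 units


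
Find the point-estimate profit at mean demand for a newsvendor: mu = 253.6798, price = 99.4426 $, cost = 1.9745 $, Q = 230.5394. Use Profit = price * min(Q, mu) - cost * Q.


Sales at mu = min(230.5394, 253.6798) = 230.5394
Revenue = 99.4426 * 230.5394 = 22925.4373
Total cost = 1.9745 * 230.5394 = 455.2000
Profit = 22925.4373 - 455.2000 = 22470.2373

22470.2373 $


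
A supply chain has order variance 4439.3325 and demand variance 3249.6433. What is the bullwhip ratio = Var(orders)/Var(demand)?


BW = 4439.3325 / 3249.6433 = 1.3661

1.3661


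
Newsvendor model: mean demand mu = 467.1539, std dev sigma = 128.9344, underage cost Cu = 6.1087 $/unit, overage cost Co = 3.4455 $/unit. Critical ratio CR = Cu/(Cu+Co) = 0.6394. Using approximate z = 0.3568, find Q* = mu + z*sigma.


CR = Cu/(Cu+Co) = 6.1087/(6.1087+3.4455) = 0.6394
z = 0.3568
Q* = 467.1539 + 0.3568 * 128.9344 = 513.1577

513.1577 units


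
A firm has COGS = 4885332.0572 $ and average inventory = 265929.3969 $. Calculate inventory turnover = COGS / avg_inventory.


Turnover = 4885332.0572 / 265929.3969 = 18.3708

18.3708


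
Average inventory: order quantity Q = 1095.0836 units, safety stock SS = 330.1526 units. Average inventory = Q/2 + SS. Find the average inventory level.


Q/2 = 547.5418
Avg = 547.5418 + 330.1526 = 877.6944

877.6944 units


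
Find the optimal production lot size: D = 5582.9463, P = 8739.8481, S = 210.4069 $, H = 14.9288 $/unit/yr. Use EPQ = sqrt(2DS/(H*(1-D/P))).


1 - D/P = 1 - 0.6388 = 0.3612
H*(1-D/P) = 5.3924
2DS = 2349380.8477
EPQ = sqrt(435683.7239) = 660.0634

660.0634 units


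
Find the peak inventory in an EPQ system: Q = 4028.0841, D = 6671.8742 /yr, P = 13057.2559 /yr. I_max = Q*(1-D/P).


D/P = 0.5110
1 - D/P = 0.4890
I_max = 4028.0841 * 0.4890 = 1969.8515

1969.8515 units


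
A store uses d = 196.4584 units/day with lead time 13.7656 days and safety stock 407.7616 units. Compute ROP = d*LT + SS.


d*LT = 196.4584 * 13.7656 = 2704.3678
ROP = 2704.3678 + 407.7616 = 3112.1294

3112.1294 units


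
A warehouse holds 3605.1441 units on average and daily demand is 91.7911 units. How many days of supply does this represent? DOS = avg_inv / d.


DOS = 3605.1441 / 91.7911 = 39.2755

39.2755 days


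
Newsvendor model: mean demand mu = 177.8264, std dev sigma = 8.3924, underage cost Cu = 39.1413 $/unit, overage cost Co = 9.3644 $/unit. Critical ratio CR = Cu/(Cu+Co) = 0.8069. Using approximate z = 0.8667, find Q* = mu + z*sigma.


CR = Cu/(Cu+Co) = 39.1413/(39.1413+9.3644) = 0.8069
z = 0.8667
Q* = 177.8264 + 0.8667 * 8.3924 = 185.1001

185.1001 units


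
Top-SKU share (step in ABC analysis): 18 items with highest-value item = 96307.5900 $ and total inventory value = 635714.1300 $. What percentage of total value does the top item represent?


Top item = 96307.5900
Total = 635714.1300
Percentage = 96307.5900 / 635714.1300 * 100 = 15.1495

15.1495%


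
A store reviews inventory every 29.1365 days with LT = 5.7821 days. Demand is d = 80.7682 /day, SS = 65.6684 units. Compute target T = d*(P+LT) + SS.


P + LT = 34.9186
d*(P+LT) = 80.7682 * 34.9186 = 2820.3125
T = 2820.3125 + 65.6684 = 2885.9809

2885.9809 units


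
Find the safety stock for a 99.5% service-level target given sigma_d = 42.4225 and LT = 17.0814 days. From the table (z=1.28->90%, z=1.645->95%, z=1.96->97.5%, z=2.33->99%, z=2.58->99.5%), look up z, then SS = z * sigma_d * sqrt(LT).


From the table, SL = 99.5% corresponds to z = 2.58
sqrt(LT) = sqrt(17.0814) = 4.1330
SS = 2.58 * 42.4225 * 4.1330 = 452.3532

452.3532 units


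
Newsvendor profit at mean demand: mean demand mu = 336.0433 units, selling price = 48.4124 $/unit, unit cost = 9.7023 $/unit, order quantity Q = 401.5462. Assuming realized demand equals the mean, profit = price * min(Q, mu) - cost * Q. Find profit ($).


Sales at mu = min(401.5462, 336.0433) = 336.0433
Revenue = 48.4124 * 336.0433 = 16268.6627
Total cost = 9.7023 * 401.5462 = 3895.9217
Profit = 16268.6627 - 3895.9217 = 12372.7410

12372.7410 $


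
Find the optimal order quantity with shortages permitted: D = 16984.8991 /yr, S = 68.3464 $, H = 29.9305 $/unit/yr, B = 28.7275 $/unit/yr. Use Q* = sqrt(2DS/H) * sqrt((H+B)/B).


sqrt(2DS/H) = 278.5142
sqrt((H+B)/B) = 1.4289
Q* = 278.5142 * 1.4289 = 397.9807

397.9807 units


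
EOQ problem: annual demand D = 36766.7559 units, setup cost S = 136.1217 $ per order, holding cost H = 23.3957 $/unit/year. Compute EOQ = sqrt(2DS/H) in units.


2*D*S = 2 * 36766.7559 * 136.1217 = 10009506.6332
2*D*S/H = 427835.3130
EOQ = sqrt(427835.3130) = 654.0912

654.0912 units


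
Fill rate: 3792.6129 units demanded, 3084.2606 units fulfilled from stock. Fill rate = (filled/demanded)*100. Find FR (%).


FR = 3084.2606 / 3792.6129 * 100 = 81.3228

81.3228%


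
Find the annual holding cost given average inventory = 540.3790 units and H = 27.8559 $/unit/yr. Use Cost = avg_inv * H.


Cost = 540.3790 * 27.8559 = 15052.7434

15052.7434 $/yr


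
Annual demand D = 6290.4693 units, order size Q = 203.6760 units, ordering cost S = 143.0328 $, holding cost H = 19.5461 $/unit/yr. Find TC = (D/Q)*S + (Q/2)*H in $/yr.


Ordering cost = D*S/Q = 4417.5231
Holding cost = Q*H/2 = 1990.5357
TC = 4417.5231 + 1990.5357 = 6408.0588

6408.0588 $/yr


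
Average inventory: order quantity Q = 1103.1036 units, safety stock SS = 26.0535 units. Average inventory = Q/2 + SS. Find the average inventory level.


Q/2 = 551.5518
Avg = 551.5518 + 26.0535 = 577.6053

577.6053 units


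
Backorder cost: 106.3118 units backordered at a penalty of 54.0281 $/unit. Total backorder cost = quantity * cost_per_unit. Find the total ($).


Total = 106.3118 * 54.0281 = 5743.8246

5743.8246 $


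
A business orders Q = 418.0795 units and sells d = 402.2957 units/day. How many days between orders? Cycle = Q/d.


Cycle = 418.0795 / 402.2957 = 1.0392

1.0392 days


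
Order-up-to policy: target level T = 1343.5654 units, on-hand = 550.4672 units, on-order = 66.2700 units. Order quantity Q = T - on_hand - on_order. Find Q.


Inventory position = OH + OO = 550.4672 + 66.2700 = 616.7372
Q = 1343.5654 - 616.7372 = 726.8282

726.8282 units


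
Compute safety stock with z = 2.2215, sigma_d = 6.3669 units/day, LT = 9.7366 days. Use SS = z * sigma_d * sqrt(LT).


sqrt(LT) = sqrt(9.7366) = 3.1204
SS = 2.2215 * 6.3669 * 3.1204 = 44.1345

44.1345 units


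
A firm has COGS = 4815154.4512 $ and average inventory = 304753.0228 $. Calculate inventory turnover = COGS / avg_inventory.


Turnover = 4815154.4512 / 304753.0228 = 15.8002

15.8002


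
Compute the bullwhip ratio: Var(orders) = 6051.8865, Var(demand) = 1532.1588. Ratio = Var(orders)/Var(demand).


BW = 6051.8865 / 1532.1588 = 3.9499

3.9499


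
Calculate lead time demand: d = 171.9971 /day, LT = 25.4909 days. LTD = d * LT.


LTD = 171.9971 * 25.4909 = 4384.3609

4384.3609 units


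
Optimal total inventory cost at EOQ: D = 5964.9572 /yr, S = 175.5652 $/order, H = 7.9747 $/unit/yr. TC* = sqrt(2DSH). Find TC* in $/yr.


2*D*S*H = 16702832.1724
TC* = sqrt(16702832.1724) = 4086.9099

4086.9099 $/yr


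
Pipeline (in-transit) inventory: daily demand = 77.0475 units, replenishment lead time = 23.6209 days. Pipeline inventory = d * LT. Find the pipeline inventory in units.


Pipeline = 77.0475 * 23.6209 = 1819.9313

1819.9313 units


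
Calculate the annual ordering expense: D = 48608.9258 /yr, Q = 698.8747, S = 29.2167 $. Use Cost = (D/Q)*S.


Number of orders = D/Q = 69.5531
Cost = 69.5531 * 29.2167 = 2032.1131

2032.1131 $/yr


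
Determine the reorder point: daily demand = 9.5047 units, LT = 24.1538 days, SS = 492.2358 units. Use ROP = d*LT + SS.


d*LT = 9.5047 * 24.1538 = 229.5746
ROP = 229.5746 + 492.2358 = 721.8104

721.8104 units


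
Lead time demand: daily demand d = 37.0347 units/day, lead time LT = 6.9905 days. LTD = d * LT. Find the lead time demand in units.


LTD = 37.0347 * 6.9905 = 258.8911

258.8911 units


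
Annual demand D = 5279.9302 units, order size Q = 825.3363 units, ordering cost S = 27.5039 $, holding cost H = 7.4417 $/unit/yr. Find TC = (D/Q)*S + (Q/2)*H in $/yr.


Ordering cost = D*S/Q = 175.9509
Holding cost = Q*H/2 = 3070.9526
TC = 175.9509 + 3070.9526 = 3246.9035

3246.9035 $/yr


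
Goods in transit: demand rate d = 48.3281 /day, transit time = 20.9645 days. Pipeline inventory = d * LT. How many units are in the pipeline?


Pipeline = 48.3281 * 20.9645 = 1013.1745

1013.1745 units


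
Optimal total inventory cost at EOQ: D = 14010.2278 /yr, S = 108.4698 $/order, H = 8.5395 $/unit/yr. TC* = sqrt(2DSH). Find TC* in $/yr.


2*D*S*H = 25954727.5681
TC* = sqrt(25954727.5681) = 5094.5783

5094.5783 $/yr


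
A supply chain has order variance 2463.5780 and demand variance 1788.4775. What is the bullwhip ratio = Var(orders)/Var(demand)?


BW = 2463.5780 / 1788.4775 = 1.3775

1.3775


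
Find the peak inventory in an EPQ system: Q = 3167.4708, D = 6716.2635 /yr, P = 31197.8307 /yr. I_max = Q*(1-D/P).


D/P = 0.2153
1 - D/P = 0.7847
I_max = 3167.4708 * 0.7847 = 2485.5782

2485.5782 units


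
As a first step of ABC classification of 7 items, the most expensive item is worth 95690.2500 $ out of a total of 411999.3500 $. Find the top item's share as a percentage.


Top item = 95690.2500
Total = 411999.3500
Percentage = 95690.2500 / 411999.3500 * 100 = 23.2258

23.2258%


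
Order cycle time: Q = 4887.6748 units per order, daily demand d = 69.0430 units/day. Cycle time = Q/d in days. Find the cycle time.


Cycle = 4887.6748 / 69.0430 = 70.7918

70.7918 days


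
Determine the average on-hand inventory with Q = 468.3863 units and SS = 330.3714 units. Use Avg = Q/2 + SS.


Q/2 = 234.1932
Avg = 234.1932 + 330.3714 = 564.5646

564.5646 units


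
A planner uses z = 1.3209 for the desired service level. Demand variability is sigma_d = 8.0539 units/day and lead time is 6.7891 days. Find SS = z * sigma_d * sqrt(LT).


sqrt(LT) = sqrt(6.7891) = 2.6056
SS = 1.3209 * 8.0539 * 2.6056 = 27.7193

27.7193 units


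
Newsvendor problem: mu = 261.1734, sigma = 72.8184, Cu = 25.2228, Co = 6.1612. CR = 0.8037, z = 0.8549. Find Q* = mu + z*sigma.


CR = Cu/(Cu+Co) = 25.2228/(25.2228+6.1612) = 0.8037
z = 0.8549
Q* = 261.1734 + 0.8549 * 72.8184 = 323.4259

323.4259 units


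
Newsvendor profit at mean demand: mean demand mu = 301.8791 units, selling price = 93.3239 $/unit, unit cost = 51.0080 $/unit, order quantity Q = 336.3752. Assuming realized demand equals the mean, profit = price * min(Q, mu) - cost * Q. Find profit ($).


Sales at mu = min(336.3752, 301.8791) = 301.8791
Revenue = 93.3239 * 301.8791 = 28172.5349
Total cost = 51.0080 * 336.3752 = 17157.8262
Profit = 28172.5349 - 17157.8262 = 11014.7087

11014.7087 $


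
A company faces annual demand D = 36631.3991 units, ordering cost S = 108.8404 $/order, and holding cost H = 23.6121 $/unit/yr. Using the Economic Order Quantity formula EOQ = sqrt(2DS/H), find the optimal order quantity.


2*D*S = 2 * 36631.3991 * 108.8404 = 7973952.2612
2*D*S/H = 337706.1871
EOQ = sqrt(337706.1871) = 581.1249

581.1249 units


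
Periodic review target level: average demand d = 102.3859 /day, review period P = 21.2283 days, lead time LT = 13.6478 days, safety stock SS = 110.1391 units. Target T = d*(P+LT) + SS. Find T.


P + LT = 34.8761
d*(P+LT) = 102.3859 * 34.8761 = 3570.8209
T = 3570.8209 + 110.1391 = 3680.9600

3680.9600 units


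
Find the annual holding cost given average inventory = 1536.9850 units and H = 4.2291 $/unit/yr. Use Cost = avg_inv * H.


Cost = 1536.9850 * 4.2291 = 6500.0633

6500.0633 $/yr


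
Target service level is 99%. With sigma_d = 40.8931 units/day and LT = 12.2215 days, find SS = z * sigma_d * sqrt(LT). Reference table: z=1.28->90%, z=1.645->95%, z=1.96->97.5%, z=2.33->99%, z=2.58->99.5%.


From the table, SL = 99% corresponds to z = 2.33
sqrt(LT) = sqrt(12.2215) = 3.4959
SS = 2.33 * 40.8931 * 3.4959 = 333.0951

333.0951 units


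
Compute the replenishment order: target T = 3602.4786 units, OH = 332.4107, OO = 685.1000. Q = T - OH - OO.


Inventory position = OH + OO = 332.4107 + 685.1000 = 1017.5107
Q = 3602.4786 - 1017.5107 = 2584.9679

2584.9679 units


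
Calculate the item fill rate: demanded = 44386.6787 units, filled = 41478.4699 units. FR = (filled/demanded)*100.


FR = 41478.4699 / 44386.6787 * 100 = 93.4480

93.4480%


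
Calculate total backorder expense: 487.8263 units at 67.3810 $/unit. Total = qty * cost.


Total = 487.8263 * 67.3810 = 32870.2239

32870.2239 $


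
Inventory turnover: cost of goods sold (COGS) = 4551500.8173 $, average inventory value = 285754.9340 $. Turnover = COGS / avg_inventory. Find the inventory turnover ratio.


Turnover = 4551500.8173 / 285754.9340 = 15.9280

15.9280


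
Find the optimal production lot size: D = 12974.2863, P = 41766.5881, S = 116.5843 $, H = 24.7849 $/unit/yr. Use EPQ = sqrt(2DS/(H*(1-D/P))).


1 - D/P = 1 - 0.3106 = 0.6894
H*(1-D/P) = 17.0858
2DS = 3025196.1726
EPQ = sqrt(177059.3986) = 420.7843

420.7843 units


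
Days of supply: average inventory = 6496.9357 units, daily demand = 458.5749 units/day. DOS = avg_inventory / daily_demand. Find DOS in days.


DOS = 6496.9357 / 458.5749 = 14.1677

14.1677 days


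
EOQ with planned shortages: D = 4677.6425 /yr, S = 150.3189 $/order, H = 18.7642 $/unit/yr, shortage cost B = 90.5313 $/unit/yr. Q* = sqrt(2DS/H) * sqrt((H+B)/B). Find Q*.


sqrt(2DS/H) = 273.7602
sqrt((H+B)/B) = 1.0988
Q* = 273.7602 * 1.0988 = 300.7960

300.7960 units


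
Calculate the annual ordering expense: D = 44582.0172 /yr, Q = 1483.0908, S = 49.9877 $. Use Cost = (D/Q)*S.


Number of orders = D/Q = 30.0602
Cost = 30.0602 * 49.9877 = 1502.6406

1502.6406 $/yr


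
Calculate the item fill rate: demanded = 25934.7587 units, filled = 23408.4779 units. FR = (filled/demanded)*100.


FR = 23408.4779 / 25934.7587 * 100 = 90.2591

90.2591%


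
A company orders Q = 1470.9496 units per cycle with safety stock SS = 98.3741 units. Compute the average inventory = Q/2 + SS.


Q/2 = 735.4748
Avg = 735.4748 + 98.3741 = 833.8489

833.8489 units


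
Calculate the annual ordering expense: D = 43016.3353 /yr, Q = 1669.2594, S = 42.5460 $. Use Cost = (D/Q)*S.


Number of orders = D/Q = 25.7697
Cost = 25.7697 * 42.5460 = 1096.3982

1096.3982 $/yr


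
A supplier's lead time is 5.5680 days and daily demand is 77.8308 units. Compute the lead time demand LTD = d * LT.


LTD = 77.8308 * 5.5680 = 433.3619

433.3619 units


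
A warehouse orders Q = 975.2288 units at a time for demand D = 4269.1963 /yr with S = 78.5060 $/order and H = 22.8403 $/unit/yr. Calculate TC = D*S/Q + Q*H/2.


Ordering cost = D*S/Q = 343.6707
Holding cost = Q*H/2 = 11137.2592
TC = 343.6707 + 11137.2592 = 11480.9298

11480.9298 $/yr


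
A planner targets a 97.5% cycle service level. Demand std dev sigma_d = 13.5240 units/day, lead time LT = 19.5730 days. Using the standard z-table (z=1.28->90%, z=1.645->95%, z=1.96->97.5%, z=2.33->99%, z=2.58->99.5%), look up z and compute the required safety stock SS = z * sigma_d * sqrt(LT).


From the table, SL = 97.5% corresponds to z = 1.96
sqrt(LT) = sqrt(19.5730) = 4.4241
SS = 1.96 * 13.5240 * 4.4241 = 117.2708

117.2708 units


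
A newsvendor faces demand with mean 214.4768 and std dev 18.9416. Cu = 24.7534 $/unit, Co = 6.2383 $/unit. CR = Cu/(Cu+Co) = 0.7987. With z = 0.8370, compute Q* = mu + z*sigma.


CR = Cu/(Cu+Co) = 24.7534/(24.7534+6.2383) = 0.7987
z = 0.8370
Q* = 214.4768 + 0.8370 * 18.9416 = 230.3309

230.3309 units


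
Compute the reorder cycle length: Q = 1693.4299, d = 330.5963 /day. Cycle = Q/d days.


Cycle = 1693.4299 / 330.5963 = 5.1223

5.1223 days


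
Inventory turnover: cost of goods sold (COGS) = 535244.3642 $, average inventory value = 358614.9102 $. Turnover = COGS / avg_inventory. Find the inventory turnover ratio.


Turnover = 535244.3642 / 358614.9102 = 1.4925

1.4925


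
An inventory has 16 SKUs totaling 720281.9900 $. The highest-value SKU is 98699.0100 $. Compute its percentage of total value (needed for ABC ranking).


Top item = 98699.0100
Total = 720281.9900
Percentage = 98699.0100 / 720281.9900 * 100 = 13.7028

13.7028%


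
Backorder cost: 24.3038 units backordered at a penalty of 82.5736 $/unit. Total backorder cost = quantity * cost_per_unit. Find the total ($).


Total = 24.3038 * 82.5736 = 2006.8523

2006.8523 $


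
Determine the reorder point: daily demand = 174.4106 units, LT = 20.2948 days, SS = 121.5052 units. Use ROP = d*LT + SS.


d*LT = 174.4106 * 20.2948 = 3539.6282
ROP = 3539.6282 + 121.5052 = 3661.1334

3661.1334 units


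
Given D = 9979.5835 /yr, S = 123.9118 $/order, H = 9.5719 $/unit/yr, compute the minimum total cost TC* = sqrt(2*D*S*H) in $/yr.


2*D*S*H = 23672996.3166
TC* = sqrt(23672996.3166) = 4865.4903

4865.4903 $/yr
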